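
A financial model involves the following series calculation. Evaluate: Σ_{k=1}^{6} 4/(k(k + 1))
Partial fractions: 4/(k(k + 1))=4/k - 4/(k + 1)
Telescoping sum: 4(1 - 1/7)=4·6/7

Answer: 24/7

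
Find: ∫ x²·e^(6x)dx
Integration by parts twice:
First: u = x², dv = e^(6x) dx => x²e^(6x)/6 - (2/6)∫ xe^(6x) dx
Second (∫ xe^(6x) dx): xe^(6x)/6 - e^(6x)/36
Combining: e^(6x)(x²/6-2x/36+2/216)+C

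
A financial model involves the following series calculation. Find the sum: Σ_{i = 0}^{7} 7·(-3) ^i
Geometric series: S = a(1 - r^n)/(1 - r)
a = 7, r = -3, n = 8
S = 7(1 - 6561)/4 = -11480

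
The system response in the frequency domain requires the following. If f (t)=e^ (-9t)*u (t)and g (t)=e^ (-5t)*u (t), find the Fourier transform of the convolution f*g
By the convolution theorem: F{f*g} = F(omega)*G(omega)
F(omega) = 1/(9 + j*omega), G(omega) = 1/(5 + j*omega)
F{f*g} = 1/((9 + j*omega)(5 + j*omega))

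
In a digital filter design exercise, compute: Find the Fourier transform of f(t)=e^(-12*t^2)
The Fourier transform of a Gaussian e^(-a*t^2) is sqrt(pi/a)*e^(-omega^2/(4a)).
With a = 12: F(omega) = sqrt(pi/12)*e^(-omega^2/48)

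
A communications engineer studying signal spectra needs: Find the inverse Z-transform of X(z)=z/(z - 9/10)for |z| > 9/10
Standard pair: z/(z-a) <-> a^n*u[n] for causal signals
With a = 9/10: x[n] = (9/10)^n*u[n]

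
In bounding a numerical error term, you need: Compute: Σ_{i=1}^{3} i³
Using formula: Σ i^3=[n(n + 1)/2]²=[3·4/2]²=36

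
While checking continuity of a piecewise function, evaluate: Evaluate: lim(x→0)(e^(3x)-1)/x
L'Hôpital (0/0): lim 3e^(3x)/1=3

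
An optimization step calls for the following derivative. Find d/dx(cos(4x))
Chain rule: d/dx[cos(u)] = -sin(u)·u' where u = 4x
u' = 4

Answer: -4·sin(4x)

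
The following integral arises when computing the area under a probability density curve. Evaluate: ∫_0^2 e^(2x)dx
Antiderivative: (1/2)e^(2x)
Evaluate: (1/2)(e^4 - 1)

Answer: (e^4 - 1)/2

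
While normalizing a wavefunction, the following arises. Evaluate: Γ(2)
Γ(n) = (n-1)! for positive integers
Γ(2) = 1! = 1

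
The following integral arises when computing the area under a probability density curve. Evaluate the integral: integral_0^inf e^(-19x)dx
integral_0^inf e^(-19x) dx = [-1/19*e^(-19x)]_0^inf
= 0 - (-1/19) = 1/19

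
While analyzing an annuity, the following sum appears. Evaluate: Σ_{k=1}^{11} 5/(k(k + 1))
Partial fractions: 5/(k(k + 1))=5/k - 5/(k + 1)
Telescoping sum: 5(1 - 1/12)=5·11/12

Answer: 55/12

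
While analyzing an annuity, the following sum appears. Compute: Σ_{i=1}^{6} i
Using formula: Σ i^1=n(n + 1)/2=6·7/2=21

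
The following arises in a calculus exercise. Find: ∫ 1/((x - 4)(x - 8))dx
Partial fractions: 1/((x-4)(x-8))=A/(x-4) + B/(x-8)
A=-1/4, B=1/4
∫ [-1/4· 1/(x-4) + 1/4· 1/(x-8)] dx
=(1/4)[ln|x-8| - ln|x-4|] + C

Answer: (1/4)·ln|(x-8)/(x-4)| + C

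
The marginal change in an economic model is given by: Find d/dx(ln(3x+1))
Chain rule: d/dx[ln(u)]=u'/u where u=3x+1
u'=3

Answer: (3)/(3x+1)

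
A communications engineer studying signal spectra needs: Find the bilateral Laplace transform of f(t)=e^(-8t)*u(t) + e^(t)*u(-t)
For e^(-8t) * u(t): L=1/(s+8), Re(s) > -8
For e^(t) * u(-t): L=-1/(s-1), Re(s) < 1
Combined: F(s)=1/(s+8)-1/(s-1), -8 < Re(s) < 1

Answer: 1/(s+8)-1/(s-1), ROC: -8 < Re(s) < 1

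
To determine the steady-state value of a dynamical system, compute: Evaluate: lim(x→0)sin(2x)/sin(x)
sin(u) ≈ u for small u:
sin(2x)/sin(x) ≈ 2x/(x)=2/1

Answer: 2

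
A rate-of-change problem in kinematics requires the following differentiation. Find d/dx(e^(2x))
Chain rule: d/dx[e^u] = e^u · u' where u = 2x
u' = 2

Answer: 2·e^(2x)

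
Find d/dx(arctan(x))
d/dx[arctan(u)] = u'/(1+u²), u = x, u' = 1

Answer: 1/(1+x²)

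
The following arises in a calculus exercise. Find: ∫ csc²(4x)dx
Since d/dx[-cot(4x)]=4csc²(4x), integral=-cot(4x)/4 + C

Answer: (-1/4)cot(4x) + C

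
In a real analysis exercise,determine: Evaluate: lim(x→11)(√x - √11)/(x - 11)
Multiply by conjugate (√x+√11)/(√x+√11):
= (x - 11)/((x - 11)(√x+√11)) = 1/(√x+√11)
As x → 11: 1/(2√11)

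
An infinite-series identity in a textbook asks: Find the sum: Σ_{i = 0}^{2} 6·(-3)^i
Geometric series: S = a(1 - r^n)/(1 - r)
a = 6, r = -3, n = 3
S = 6(1 + 27)/4 = 42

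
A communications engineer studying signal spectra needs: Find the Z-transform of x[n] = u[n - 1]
Using the time-shift property: Z{u[n-1]}=z^(-1) * z/(z-1)
=z^(0)/(z-1)

Answer: 1/(z-1)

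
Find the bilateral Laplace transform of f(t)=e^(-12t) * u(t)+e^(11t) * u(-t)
For e^(-12t) * u(t): L=1/(s+12), Re(s) > -12
For e^(11t) * u(-t): L=-1/(s-11), Re(s) < 11
Combined: F(s)=1/(s+12)-1/(s-11), -12 < Re(s) < 11

Answer: 1/(s+12)-1/(s-11), ROC: -12 < Re(s) < 11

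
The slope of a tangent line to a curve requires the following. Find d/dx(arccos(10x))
d/dx[arccos(u)]=-u'/√(1-u²), u=10x, u'=10

Answer: -10/√(1 - 100x²)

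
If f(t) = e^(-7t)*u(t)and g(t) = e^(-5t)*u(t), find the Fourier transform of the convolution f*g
By the convolution theorem: F{f*g} = F(omega)*G(omega)
F(omega) = 1/(7+j*omega), G(omega) = 1/(5+j*omega)
F{f*g} = 1/((7+j*omega)(5+j*omega))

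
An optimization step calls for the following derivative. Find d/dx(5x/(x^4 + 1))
Quotient rule: (f/g)' = (f'g - fg')/g²
f = 5x, f' = 5
g = x^4 + 1, g' = 4x^3

Answer: (5·(x^4 + 1) - 20x^4)/(x^4 + 1)²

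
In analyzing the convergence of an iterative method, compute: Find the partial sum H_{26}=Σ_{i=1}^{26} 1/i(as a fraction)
H_26 = 1 + 1/2 + 1/3 + ... + 1/26
= 34395742267/8923714800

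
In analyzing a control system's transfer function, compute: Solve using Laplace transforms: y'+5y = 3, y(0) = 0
Take L of both sides: sY(s)-0+5Y(s) = 3/s
Y(s)(s+5) = 3/s+0
Y(s) = 3/(s(s+5))+0/(s+5)
Partial fractions: 3/(s(s+5)) = (3/5)/s - (3/5)/(s+5)
So Y(s) = (3/5)/s - (3/5)/(s+5)
Inverse transform (L^(-1){1/s} = 1, L^(-1){1/(s+5)} = e^(-5t)):

Answer: y(t) = 3/5 - (3/5)·e^(-5t)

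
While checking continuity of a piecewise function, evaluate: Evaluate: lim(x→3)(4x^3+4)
Polynomial is continuous, so substitute x = 3:
4·3^3 + 4 = 112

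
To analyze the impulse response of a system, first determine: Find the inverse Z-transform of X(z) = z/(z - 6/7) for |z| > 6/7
Standard pair: z/(z-a) <-> a^n * u[n] for causal signals
With a=6/7: x[n]=(6/7)^n * u[n]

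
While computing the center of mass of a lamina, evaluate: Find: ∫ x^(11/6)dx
Power rule: ∫ x^(11/6) dx = x^(17/6)/(17/6)+C

Answer: (6/17)·x^(17/6)+C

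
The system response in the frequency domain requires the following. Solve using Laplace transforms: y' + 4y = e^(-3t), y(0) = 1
Take L: sY - 1 + 4Y=1/(s + 3)
Y(s + 4)=1/(s + 3) + 1
Y=1/((s + 3)(s + 4)) + 1/(s + 4)
Partial fractions: 1/((s + 3)(s + 4))=1/(s + 3) - 1/(s + 4)
So Y=1/(s + 3)
Inverse Laplace transform (L^(-1){1/(s + 3)}=e^(-3t), L^(-1){1/(s + 4)}=e^(-4t)):

Answer: y(t)=1·e^(-3t)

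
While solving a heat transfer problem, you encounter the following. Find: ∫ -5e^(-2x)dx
Since d/dx[e^(-2x)]=-2e^(-2x), we get 5/2 e^(-2x)+C

Answer: (5/2)e^(-2x)+C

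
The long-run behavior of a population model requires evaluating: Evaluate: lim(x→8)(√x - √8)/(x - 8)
Multiply by conjugate (√x+√8)/(√x+√8):
=(x - 8)/((x - 8)(√x+√8))=1/(√x+√8)
As x → 8: 1/(2√8)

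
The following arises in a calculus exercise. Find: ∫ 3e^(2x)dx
Since d/dx[e^(2x)]=2e^(2x), we get 3/2 e^(2x)+C

Answer: (3/2)e^(2x)+C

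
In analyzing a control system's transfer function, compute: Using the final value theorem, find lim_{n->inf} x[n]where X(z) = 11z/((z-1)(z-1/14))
Final value theorem: lim x[n]=lim_{z->1} (z-1)*X(z)
(z-1)*X(z)=11z/(z-1/14)
As z->1: 11/(1-1/14)=11/(13/14)=154/13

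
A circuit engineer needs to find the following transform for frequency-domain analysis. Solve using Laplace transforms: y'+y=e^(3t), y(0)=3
Take L: sY - 3 + Y = 1/(s-3)
Y(s + 1) = 1/(s-3) + 3
Y = 1/((s-3)(s + 1)) + 3/(s + 1)
Partial fractions: 1/((s-3)(s + 1)) = (1/4)/(s-3) - (1/4)/(s + 1)
So Y = (1/4)/(s-3) + (11/4)/(s + 1)
Inverse Laplace transform (L^(-1){1/(s-3)} = e^(3t), L^(-1){1/(s + 1)} = e^(-t)):

Answer: y(t) = (1/4)·e^(3t) + (11/4)·e^(-t)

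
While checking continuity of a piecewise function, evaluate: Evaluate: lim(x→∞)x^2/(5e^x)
Apply L'Hôpital 2 times (∞/∞ each time):
Eventually get 2!/(5e^x) → 0

Answer: 0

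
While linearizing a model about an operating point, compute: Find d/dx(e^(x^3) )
Chain rule: d/dx[e^u]=e^u · u' where u=x^3
u'=3x^2

Answer: 3x^2·e^(x^3)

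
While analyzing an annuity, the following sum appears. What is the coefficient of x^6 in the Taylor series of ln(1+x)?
ln(1+x) = Σ (-1)^(n+1) x^n/n
Coefficient of x^6 = (-1)^7/6 = -1/6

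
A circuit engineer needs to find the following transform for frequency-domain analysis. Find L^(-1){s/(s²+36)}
L^(-1){s/(s²+w²)} = cos(wt)
Here w = 6

Answer: cos(6t)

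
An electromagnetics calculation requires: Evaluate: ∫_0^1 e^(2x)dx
Antiderivative: (1/2)e^(2x)
Evaluate: (1/2)(e^2 - 1)

Answer: (e^2 - 1)/2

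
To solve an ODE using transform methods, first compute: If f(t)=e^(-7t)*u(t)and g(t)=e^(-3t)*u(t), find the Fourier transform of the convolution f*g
By the convolution theorem: F{f * g}=F(omega) * G(omega)
F(omega)=1/(7 + j * omega), G(omega)=1/(3 + j * omega)
F{f * g}=1/((7 + j * omega)(3 + j * omega))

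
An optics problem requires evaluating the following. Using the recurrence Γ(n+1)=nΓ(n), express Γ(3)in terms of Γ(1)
Γ(3) = 2Γ(2) = 2·1Γ(1) = ... = 2!·Γ(1) = 2·Γ(1)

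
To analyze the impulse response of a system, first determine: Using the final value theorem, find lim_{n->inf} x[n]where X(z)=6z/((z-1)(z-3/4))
Final value theorem: lim x[n]=lim_{z->1} (z-1)*X(z)
(z-1)*X(z)=6z/(z-3/4)
As z->1: 6/(1 - 3/4)=6/(1/4)=24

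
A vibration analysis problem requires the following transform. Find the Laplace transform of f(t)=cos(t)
L{cos(wt)} = s/(s² + w²)
L{cos(t)} = s/(s² + 1)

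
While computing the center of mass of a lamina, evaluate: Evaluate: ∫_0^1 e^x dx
Antiderivative: e^x
Evaluate: (e^1 - 1)

Answer: e^1 - 1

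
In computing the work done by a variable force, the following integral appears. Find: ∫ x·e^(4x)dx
Integration by parts: u=x, dv=e^(4x) dx
du=dx, v=e^(4x)/4
=x·e^(4x)/4 - ∫ e^(4x)/4 dx
=x·e^(4x)/4 - e^(4x)/16 + C

Answer: e^(4x)(x/4 - 1/16) + C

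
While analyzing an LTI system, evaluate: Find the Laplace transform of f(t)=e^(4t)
L{e^(at)}=1/(s-a)
L{e^(4t)}=1/(s-4)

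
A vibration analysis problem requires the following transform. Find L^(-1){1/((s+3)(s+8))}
Partial fractions: 1/((s+3)(s+8)) = A/(s+3)+B/(s+8)
Cover-up: A = 1/(s+8)|_{s = -3} = 1/5; B = 1/(s+3)|_{s = -8} = -1/5
L^(-1) = (1/5)e^(-3t) - (1/5)e^(-8t)

Answer: (1/5)(e^(-3t) - e^(-8t))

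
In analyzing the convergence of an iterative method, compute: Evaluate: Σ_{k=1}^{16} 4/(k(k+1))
Partial fractions: 4/(k(k + 1))=4/k - 4/(k + 1)
Telescoping sum: 4(1 - 1/17)=4·16/17

Answer: 64/17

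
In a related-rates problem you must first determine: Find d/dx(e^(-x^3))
Chain rule: d/dx[e^u]=e^u · u' where u=-x^3
u'=-3x^2

Answer: -3x^2·e^(-x^3)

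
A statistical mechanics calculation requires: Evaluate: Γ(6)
Γ(n)=(n-1)! for positive integers
Γ(6)=5!=120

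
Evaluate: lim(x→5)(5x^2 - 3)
Polynomial is continuous, so substitute x=5:
5·5^2-3=122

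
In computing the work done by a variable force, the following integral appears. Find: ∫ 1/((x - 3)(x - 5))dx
Partial fractions: 1/((x-3)(x-5)) = A/(x-3)+B/(x-5)
A = -1/2, B = 1/2
∫ [-1/2· 1/(x-3)+1/2· 1/(x-5)] dx
= (1/2)[ln|x-5| - ln|x-3|]+C

Answer: (1/2)·ln|(x-5)/(x-3)|+C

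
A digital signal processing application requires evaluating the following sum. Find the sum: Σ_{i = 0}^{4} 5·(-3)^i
Geometric series: S=a(1 - r^n)/(1 - r)
a=5, r=-3, n=5
S=5(1+243)/4=305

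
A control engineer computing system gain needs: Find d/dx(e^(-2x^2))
Chain rule: d/dx[e^u] = e^u · u' where u = -2x^2
u' = -4x

Answer: -4x·e^(-2x^2)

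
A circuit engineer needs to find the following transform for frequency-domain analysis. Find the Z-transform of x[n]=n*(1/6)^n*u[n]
Using the property Z{n * a^n * u[n]}=az/(z-a)^2
With a=1/6: X(z)=(1/6)z/(z - 1/6)^2, |z| > 1/6

Answer: (1/6)z/(z - 1/6)^2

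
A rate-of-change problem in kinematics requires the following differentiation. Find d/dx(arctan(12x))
d/dx[arctan(u)] = u'/(1 + u²), u = 12x, u' = 12

Answer: 12/(1 + 144x²)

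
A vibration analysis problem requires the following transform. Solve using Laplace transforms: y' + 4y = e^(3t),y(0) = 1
Take L: sY - 1+4Y=1/(s-3)
Y(s+4)=1/(s-3)+1
Y=1/((s-3)(s+4))+1/(s+4)
Partial fractions: 1/((s-3)(s+4))=(1/7)/(s-3) - (1/7)/(s+4)
So Y=(1/7)/(s-3)+(6/7)/(s+4)
Inverse Laplace transform (L^(-1){1/(s-3)}=e^(3t), L^(-1){1/(s+4)}=e^(-4t)):

Answer: y(t)=(1/7)·e^(3t)+(6/7)·e^(-4t)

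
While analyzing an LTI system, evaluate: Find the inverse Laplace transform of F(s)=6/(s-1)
L^(-1){6/(s-a)}=c·e^(at)
Here a=1, c=6

Answer: 6e^(t)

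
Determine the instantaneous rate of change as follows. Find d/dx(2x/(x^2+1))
Quotient rule: (f/g)' = (f'g - fg')/g²
f = 2x, f' = 2
g = x^2+1, g' = 2x

Answer: (2·(x^2+1)-4x^2)/(x^2+1)²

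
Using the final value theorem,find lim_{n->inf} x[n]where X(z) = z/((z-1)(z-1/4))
Final value theorem: lim x[n] = lim_{z->1} (z-1)*X(z)
(z-1)*X(z) = z/(z-1/4)
As z->1: 1/(1 - 1/4) = 1/(3/4) = 4/3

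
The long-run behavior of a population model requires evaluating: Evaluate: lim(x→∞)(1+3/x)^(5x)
Rewrite as [(1 + 3/x)^x]^5.
lim(1 + 3/x)^x = e^3, so limit = (e^3)^5 = e^15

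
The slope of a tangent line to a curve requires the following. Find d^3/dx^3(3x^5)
Apply power rule 3 times:
d^1: 15x^4
d^2: 60x^3
d^3: 180x^2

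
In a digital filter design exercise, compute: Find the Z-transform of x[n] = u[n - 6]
Using the time-shift property: Z{u[n-6]}=z^(-6)*z/(z-1)
=z^(-5)/(z-1)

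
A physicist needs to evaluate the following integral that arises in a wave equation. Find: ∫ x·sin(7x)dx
By parts: u=x, dv=sin(7x) dx
du=dx, v=-cos(7x)/7
=-x·cos(7x)/7+sin(7x)/7²+C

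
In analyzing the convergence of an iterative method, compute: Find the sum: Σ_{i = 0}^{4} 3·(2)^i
Geometric series: S = a(1 - r^n)/(1 - r)
a = 3, r = 2, n = 5
S = 3(1-32)/-1 = 93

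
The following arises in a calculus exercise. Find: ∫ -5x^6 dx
Using power rule: ∫ -5x^6 dx=-5/7 x^7 + C=(-5/7)x^7 + C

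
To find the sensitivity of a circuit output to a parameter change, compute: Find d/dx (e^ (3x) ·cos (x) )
Product rule: (fg)' = f'g+fg'
f = e^(3x), f' = 3·e^(3x)
g = cos(x), g' = -sin(x)

Answer: 3·e^(3x)·cos(x) - e^(3x)·sin(x)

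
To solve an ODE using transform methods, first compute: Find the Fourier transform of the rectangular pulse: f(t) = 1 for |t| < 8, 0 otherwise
F(omega) = integral from -8 to 8 of e^(-j * omega * t) dt
= 2 * sin(8 * omega)/omega = 16 * sinc(8 * omega/pi)

Answer: 2 * sin(8 * omega)/omega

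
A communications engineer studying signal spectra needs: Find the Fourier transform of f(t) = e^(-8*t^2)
The Fourier transform of a Gaussian e^(-a*t^2) is sqrt(pi/a)*e^(-omega^2/(4a)).
With a=8: F(omega)=sqrt(pi/8)*e^(-omega^2/32)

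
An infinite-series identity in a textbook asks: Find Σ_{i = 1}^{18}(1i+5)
= 1·Σ i + 5·18 = 1·171 + 90 = 261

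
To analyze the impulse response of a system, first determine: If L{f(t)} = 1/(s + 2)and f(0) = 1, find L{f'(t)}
L{f'(t)}=s·F(s) - f(0)=s/(s+2)-1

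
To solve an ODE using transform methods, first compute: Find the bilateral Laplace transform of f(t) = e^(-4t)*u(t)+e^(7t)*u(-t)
For e^(-4t) * u(t): L=1/(s+4), Re(s) > -4
For e^(7t) * u(-t): L=-1/(s-7), Re(s) < 7
Combined: F(s)=1/(s+4)-1/(s-7), -4 < Re(s) < 7

Answer: 1/(s+4)-1/(s-7), ROC: -4 < Re(s) < 7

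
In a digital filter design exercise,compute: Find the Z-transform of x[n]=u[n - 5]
Using the time-shift property: Z{u[n-5]}=z^(-5)*z/(z-1)
=z^(-4)/(z-1)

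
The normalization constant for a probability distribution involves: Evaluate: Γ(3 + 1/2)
Γ(n + 1/2)=(2n)!√π/(4^n·n!)
=720√π/(64·6)=(15/8)·√π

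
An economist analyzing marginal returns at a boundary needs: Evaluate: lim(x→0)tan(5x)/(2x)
tan(u) ≈ u for small u:
tan(5x)/(2x) ≈ 5x/(2x)=5/2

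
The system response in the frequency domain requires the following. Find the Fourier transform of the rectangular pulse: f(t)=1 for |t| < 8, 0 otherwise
F(omega)=integral from -8 to 8 of e^(-j * omega * t) dt
=2 * sin(8 * omega)/omega=16 * sinc(8 * omega/pi)

Answer: 2 * sin(8 * omega)/omega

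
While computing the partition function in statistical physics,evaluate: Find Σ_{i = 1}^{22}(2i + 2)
= 2·Σ i + 2·22 = 2·253 + 44 = 550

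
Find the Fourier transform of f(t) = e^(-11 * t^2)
The Fourier transform of a Gaussian e^(-a*t^2) is sqrt(pi/a)*e^(-omega^2/(4a)).
With a=11: F(omega)=sqrt(pi/11)*e^(-omega^2/44)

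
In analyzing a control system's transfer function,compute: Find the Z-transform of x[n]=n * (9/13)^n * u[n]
Using the property Z{n * a^n * u[n]} = az/(z-a)^2
With a = 9/13: X(z) = (9/13)z/(z - 9/13)^2, |z| > 9/13

Answer: (9/13)z/(z - 9/13)^2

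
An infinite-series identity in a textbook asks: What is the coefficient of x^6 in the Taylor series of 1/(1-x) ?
1/(1-x)=Σ x^n for |x|<1
All coefficients are 1

Answer: 1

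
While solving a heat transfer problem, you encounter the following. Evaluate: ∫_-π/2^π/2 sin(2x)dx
Antiderivative: -cos(2x)/2
Evaluate at bounds: [-cos(2·π/2)/2] - [-cos(2·-π/2)/2]
= (-(-1)+(-1))/2 = 0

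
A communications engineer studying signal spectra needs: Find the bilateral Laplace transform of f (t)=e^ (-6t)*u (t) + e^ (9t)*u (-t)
For e^(-6t)*u(t): L=1/(s+6), Re(s) > -6
For e^(9t)*u(-t): L=-1/(s-9), Re(s) < 9
Combined: F(s)=1/(s+6)-1/(s-9), -6 < Re(s) < 9

Answer: 1/(s+6)-1/(s-9), ROC: -6 < Re(s) < 9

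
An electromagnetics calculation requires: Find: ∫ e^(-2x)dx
Since d/dx[e^(-2x)] = -2e^(-2x), we get -1/2 e^(-2x)+C

Answer: (-1/2)e^(-2x)+C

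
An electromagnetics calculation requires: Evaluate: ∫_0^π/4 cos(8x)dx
Antiderivative: sin(8x)/8
Evaluate at bounds: [sin(8·π/4)/8] - [sin(8·0)/8]
= ((0) - (0))/8 = 0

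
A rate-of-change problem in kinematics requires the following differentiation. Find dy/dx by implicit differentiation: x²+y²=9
Differentiate both sides: 2x+2y·(dy/dx) = 0
Solve: dy/dx = -2x/(2y) = -x/y

Answer: dy/dx = -x/y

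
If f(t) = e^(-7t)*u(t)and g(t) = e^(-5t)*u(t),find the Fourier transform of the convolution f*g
By the convolution theorem: F{f*g} = F(omega)*G(omega)
F(omega) = 1/(7+j*omega), G(omega) = 1/(5+j*omega)
F{f*g} = 1/((7+j*omega)(5+j*omega))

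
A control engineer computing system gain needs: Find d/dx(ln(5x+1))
Chain rule: d/dx[ln(u)]=u'/u where u=5x+1
u'=5

Answer: (5)/(5x+1)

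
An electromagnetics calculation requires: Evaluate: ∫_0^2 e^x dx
Antiderivative: e^x
Evaluate: (e^2-1)

Answer: e^2-1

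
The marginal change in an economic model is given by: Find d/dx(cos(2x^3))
Chain rule: d/dx[cos(u)] = -sin(u)·u' where u = 2x^3
u' = 6x^2

Answer: -6x^2·sin(2x^3)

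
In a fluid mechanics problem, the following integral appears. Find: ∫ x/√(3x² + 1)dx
Let u = 3x² + 1, du = 6x dx
∫ (1/6)·u^(-1/2) du = √u/3 + C

Answer: √(3x² + 1)/3 + C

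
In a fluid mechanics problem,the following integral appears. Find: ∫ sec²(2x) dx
Since d/dx[tan(2x)]=2sec²(2x), integral=tan(2x)/2 + C

Answer: (1/2)tan(2x) + C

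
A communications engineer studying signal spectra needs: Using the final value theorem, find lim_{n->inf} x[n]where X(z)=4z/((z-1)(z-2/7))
Final value theorem: lim x[n]=lim_{z->1} (z-1) * X(z)
(z-1) * X(z)=4z/(z-2/7)
As z->1: 4/(1 - 2/7)=4/(5/7)=28/5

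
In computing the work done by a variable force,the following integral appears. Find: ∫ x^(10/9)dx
Power rule: ∫ x^(10/9) dx=x^(19/9)/(19/9)+C

Answer: (9/19)·x^(19/9)+C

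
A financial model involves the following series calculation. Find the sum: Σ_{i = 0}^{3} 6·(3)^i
Geometric series: S=a(1 - r^n)/(1 - r)
a=6, r=3, n=4
S=6(1 - 81)/-2=240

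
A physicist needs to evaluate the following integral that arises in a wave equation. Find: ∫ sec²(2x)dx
Since d/dx[tan(2x)] = 2sec²(2x), integral = tan(2x)/2+C

Answer: (1/2)tan(2x)+C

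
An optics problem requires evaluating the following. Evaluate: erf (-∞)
erf(-∞)=-1 (the error function is odd, so erf(-∞)=-erf(∞)=-1)

Answer: -1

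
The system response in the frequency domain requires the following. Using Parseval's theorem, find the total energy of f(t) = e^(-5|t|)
Parseval's theorem: E = integral |f(t)|^2 dt = (1/2pi) integral |F(omega)|^2 domega
E = integral_{-inf}^{inf} e^(-10|t|) dt = 2 * integral_0^inf e^(-10t) dt = 2/(2 * 5) = 1/5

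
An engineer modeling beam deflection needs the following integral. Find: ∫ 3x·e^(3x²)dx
Let u = 3x², du = 6x dx
∫ (1/2)e^u du = e^u/2 + C

Answer: e^(3x²)/2 + C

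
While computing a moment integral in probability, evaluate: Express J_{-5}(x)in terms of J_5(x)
For integer n: J_{-n}(x) = (-1)^n J_n(x)
With n = 5: J_{-5}(x) = (-1)^5 J_5(x) = -J_5(x)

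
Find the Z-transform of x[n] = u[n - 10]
Using the time-shift property: Z{u[n-10]}=z^(-10)*z/(z-1)
=z^(-9)/(z-1)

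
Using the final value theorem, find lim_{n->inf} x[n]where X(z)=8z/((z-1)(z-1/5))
Final value theorem: lim x[n] = lim_{z->1} (z-1) * X(z)
(z-1) * X(z) = 8z/(z-1/5)
As z->1: 8/(1-1/5) = 8/(4/5) = 10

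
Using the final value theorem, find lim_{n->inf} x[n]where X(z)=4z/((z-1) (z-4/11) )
Final value theorem: lim x[n] = lim_{z->1} (z-1)*X(z)
(z-1)*X(z) = 4z/(z-4/11)
As z->1: 4/(1-4/11) = 4/(7/11) = 44/7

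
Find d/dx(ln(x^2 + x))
Chain rule: d/dx[ln(u)]=u'/u where u=x^2+x
u'=2x+1

Answer: (2x+1)/(x^2+x)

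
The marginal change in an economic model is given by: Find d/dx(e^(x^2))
Chain rule: d/dx[e^u]=e^u · u' where u=x^2
u'=2x

Answer: 2x·e^(x^2)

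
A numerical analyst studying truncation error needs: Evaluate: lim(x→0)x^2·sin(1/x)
Squeeze theorem: -|x^2| ≤ x^2·sin(1/x) ≤ |x^2|
Since x^2 → 0 as x → 0, by squeeze theorem the limit is 0

Answer: 0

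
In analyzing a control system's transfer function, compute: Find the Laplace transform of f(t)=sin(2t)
L{sin(wt)} = w/(s²+w²)
L{sin(2t)} = 2/(s²+4)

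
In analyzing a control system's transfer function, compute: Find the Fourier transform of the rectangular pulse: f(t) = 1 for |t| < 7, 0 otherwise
F(omega) = integral from -7 to 7 of e^(-j * omega * t) dt
= 2 * sin(7 * omega)/omega = 14 * sinc(7 * omega/pi)

Answer: 2 * sin(7 * omega)/omega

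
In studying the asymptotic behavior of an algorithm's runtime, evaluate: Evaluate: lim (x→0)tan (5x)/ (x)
tan(u) ≈ u for small u:
tan(5x)/(x) ≈ 5x/(x)=5/1

Answer: 5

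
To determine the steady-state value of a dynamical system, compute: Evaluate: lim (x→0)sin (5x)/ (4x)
L'Hôpital (0/0): lim 5cos(5x)/4 = 5/4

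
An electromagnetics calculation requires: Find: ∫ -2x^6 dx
Using power rule: ∫ -2x^6 dx=-2/7 x^7 + C=(-2/7)x^7 + C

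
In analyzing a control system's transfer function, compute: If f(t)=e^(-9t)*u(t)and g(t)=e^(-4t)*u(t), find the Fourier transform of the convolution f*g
By the convolution theorem: F{f * g} = F(omega) * G(omega)
F(omega) = 1/(9+j * omega), G(omega) = 1/(4+j * omega)
F{f * g} = 1/((9+j * omega)(4+j * omega))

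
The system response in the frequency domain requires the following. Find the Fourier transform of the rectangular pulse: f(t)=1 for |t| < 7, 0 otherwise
F(omega)=integral from -7 to 7 of e^(-j * omega * t) dt
=2 * sin(7 * omega)/omega=14 * sinc(7 * omega/pi)

Answer: 2 * sin(7 * omega)/omega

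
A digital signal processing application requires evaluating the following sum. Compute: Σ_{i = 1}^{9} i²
Using formula: Σ i^2 = n(n+1)(2n+1)/6 = 9·10·19/6 = 285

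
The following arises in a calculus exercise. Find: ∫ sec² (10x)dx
Since d/dx[tan(10x)]=10sec²(10x), integral=tan(10x)/10+C

Answer: (1/10)tan(10x)+C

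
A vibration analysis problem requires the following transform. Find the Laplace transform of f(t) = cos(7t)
L{cos(wt)}=s/(s²+w²)
L{cos(7t)}=s/(s²+49)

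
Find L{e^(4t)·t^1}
First shifting: L{e^(at)f(t)}=F(s-a)
L{t^1}=1/s^2
Shift s → s-4: 1/(s-4)^2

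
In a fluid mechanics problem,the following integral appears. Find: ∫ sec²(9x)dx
Since d/dx[tan(9x)] = 9sec²(9x), integral = tan(9x)/9 + C

Answer: (1/9)tan(9x) + C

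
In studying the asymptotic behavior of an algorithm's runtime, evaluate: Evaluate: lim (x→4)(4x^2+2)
Polynomial is continuous, so substitute x = 4:
4·4^2+2 = 66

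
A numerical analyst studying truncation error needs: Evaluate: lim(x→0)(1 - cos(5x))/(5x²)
Using 1-cos(u) ≈ u²/2 for small u:
(1-cos(5x)) ≈ (5x)²/2=25x²/2
So limit=25/(2·5)=5/2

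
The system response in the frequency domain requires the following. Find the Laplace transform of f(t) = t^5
L{t^n}=n!/s^(n + 1)
L{t^5}=5!/s^6=120/s^6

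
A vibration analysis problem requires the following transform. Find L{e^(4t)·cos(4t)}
First shifting: L{e^(at)f(t)}=F(s-a)
L{cos(4t)}=s/(s²+16)
Shift: (s-4)/((s-4)²+16)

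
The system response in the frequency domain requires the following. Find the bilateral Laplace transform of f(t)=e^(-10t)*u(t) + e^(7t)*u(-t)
For e^(-10t) * u(t): L = 1/(s+10), Re(s) > -10
For e^(7t) * u(-t): L = -1/(s-7), Re(s) < 7
Combined: F(s) = 1/(s+10)-1/(s-7), -10 < Re(s) < 7

Answer: 1/(s+10)-1/(s-7), ROC: -10 < Re(s) < 7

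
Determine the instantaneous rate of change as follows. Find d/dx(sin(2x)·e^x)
Product rule: (fg)'=f'g+fg'
f=sin(2x), f'=2·cos(2x)
g=e^x, g'=e^x

Answer: 2·cos(2x)·e^x+sin(2x)·e^x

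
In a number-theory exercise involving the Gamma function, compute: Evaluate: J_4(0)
J_n(0)=0 for all n > 0 (Bessel function of first kind)
J_4(0)=0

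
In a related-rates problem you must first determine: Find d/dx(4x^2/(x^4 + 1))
Quotient rule: (f/g)' = (f'g - fg')/g²
f = 4x^2, f' = 8x
g = x^4+1, g' = 4x^3

Answer: (8x·(x^4+1)-16x^5)/(x^4+1)²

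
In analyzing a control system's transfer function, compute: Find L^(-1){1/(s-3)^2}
L^(-1){1/(s-a)^n} = t^(n-1)·e^(at)/(n-1)!
Here a = 3, n = 2: t^1·e^(3t)/1

Answer: t·e^(3t)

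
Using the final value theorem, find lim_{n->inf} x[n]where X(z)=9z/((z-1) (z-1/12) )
Final value theorem: lim x[n] = lim_{z->1} (z-1)*X(z)
(z-1)*X(z) = 9z/(z-1/12)
As z->1: 9/(1-1/12) = 9/(11/12) = 108/11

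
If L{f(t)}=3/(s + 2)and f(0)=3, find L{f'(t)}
L{f'(t)} = s·F(s) - f(0) = 3s/(s + 2) - 3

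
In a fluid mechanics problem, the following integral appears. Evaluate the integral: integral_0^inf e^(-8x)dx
integral_0^inf e^(-8x) dx=[-1/8 * e^(-8x)]_0^inf
=0 - (-1/8)=1/8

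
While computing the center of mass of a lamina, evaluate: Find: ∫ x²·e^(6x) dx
Integration by parts twice:
First: u=x², dv=e^(6x) dx => x²e^(6x)/6 - (2/6)∫ xe^(6x) dx
Second (∫ xe^(6x) dx): xe^(6x)/6 - e^(6x)/36
Combining: e^(6x)(x²/6-2x/36+2/216)+C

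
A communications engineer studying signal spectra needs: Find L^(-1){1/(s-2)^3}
L^(-1){1/(s-a)^n}=t^(n-1)·e^(at)/(n-1)!
Here a=2, n=3: t^2·e^(2t)/2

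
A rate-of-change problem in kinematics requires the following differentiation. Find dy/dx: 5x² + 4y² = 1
Differentiate: 10x+8y·(dy/dx)=0
dy/dx=-10x/(8y)=-(5/4)·(x/y)

Answer: dy/dx=-(5/4)·(x/y)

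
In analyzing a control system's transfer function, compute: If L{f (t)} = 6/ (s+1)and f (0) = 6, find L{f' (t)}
L{f'(t)}=s·F(s) - f(0)=6s/(s + 1) - 6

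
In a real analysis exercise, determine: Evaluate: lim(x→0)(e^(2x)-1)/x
L'Hôpital (0/0): lim 2e^(2x)/1 = 2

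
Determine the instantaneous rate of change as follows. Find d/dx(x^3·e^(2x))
Product rule: (fg)'=f'g + fg'
f=x^3, f'=3x^2
g=e^(2x), g'=2·e^(2x)

Answer: 3x^2·e^(2x) + 2x^3·e^(2x)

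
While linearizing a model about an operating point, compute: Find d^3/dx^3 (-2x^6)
Apply power rule 3 times:
d^1: -12x^5
d^2: -60x^4
d^3: -240x^3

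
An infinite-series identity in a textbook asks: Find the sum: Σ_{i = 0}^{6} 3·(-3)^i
Geometric series: S=a(1 - r^n)/(1 - r)
a=3, r=-3, n=7
S=3(1+2187)/4=1641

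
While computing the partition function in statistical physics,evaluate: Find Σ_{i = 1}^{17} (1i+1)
= 1·Σ i + 1·17 = 1·153 + 17 = 170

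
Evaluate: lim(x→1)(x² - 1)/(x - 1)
Factor: (x² - 1)=(x-1)(x + 1)
Cancel (x-1): lim(x→1) (x + 1)=2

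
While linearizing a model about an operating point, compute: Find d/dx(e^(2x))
Chain rule: d/dx[e^u] = e^u · u' where u = 2x
u' = 2

Answer: 2·e^(2x)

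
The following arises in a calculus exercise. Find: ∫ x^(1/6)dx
Power rule: ∫ x^(1/6) dx = x^(7/6)/(7/6)+C

Answer: (6/7)·x^(7/6)+C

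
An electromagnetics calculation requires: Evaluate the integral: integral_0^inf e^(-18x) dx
integral_0^inf e^(-18x) dx = [-1/18*e^(-18x)]_0^inf
= 0 - (-1/18) = 1/18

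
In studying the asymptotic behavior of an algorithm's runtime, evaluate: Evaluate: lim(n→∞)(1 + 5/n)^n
This is the definition of e^5: lim(1+5/n)^n=e^5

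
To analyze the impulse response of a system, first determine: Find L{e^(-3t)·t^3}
First shifting: L{e^(at)f(t)}=F(s-a)
L{t^3}=6/s^4
Shift s → s+3: 6/(s+3)^4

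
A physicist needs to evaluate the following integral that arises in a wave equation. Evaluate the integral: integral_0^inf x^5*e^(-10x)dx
This is a Gamma integral. Substitute u = 10x (du = 10 dx):
integral_0^inf x^5 * e^(-10x) dx = (1/10^6) integral_0^inf u^5 * e^(-u) du
= Gamma(6)/10^6 = 5!/10^6 = 120/1000000

Answer: 3/25000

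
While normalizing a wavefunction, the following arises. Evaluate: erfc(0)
erfc(x)=1 - erf(x); erfc(0)=1 - erf(0)=1 - 0=1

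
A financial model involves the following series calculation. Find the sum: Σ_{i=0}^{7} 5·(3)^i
Geometric series: S=a(1 - r^n)/(1 - r)
a=5, r=3, n=8
S=5(1 - 6561)/-2=16400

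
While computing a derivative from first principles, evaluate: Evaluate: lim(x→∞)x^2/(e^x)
Apply L'Hôpital 2 times (∞/∞ each time):
Eventually get 2!/(e^x) → 0

Answer: 0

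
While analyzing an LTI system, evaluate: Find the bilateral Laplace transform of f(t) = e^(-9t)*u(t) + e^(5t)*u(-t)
For e^(-9t) * u(t): L = 1/(s + 9), Re(s) > -9
For e^(5t) * u(-t): L = -1/(s-5), Re(s) < 5
Combined: F(s) = 1/(s + 9) - 1/(s-5), -9 < Re(s) < 5

Answer: 1/(s + 9) - 1/(s-5), ROC: -9 < Re(s) < 5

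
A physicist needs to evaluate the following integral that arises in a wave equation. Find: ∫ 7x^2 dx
Using power rule: ∫ 7x^2 dx=7/3 x^3+C=(7/3)x^3+C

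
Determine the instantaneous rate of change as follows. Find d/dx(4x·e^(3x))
Product rule: (fg)' = f'g+fg'
f = 4x, f' = 4
g = e^(3x), g' = 3·e^(3x)

Answer: 4·e^(3x)+12x·e^(3x)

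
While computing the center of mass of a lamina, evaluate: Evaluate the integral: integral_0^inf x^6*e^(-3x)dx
This is a Gamma integral. Substitute u=3x (du=3 dx):
integral_0^inf x^6*e^(-3x) dx=(1/3^7) integral_0^inf u^6*e^(-u) du
=Gamma(7)/3^7=6!/3^7=720/2187

Answer: 80/243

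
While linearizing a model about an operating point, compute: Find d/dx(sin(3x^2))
Chain rule: d/dx[sin(u)]=cos(u)·u' where u=3x^2
u'=6x

Answer: 6x·cos(3x^2)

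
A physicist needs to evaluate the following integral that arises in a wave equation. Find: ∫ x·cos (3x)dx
By parts: u = x, dv = cos(3x) dx
du = dx, v = sin(3x)/3
= x·sin(3x)/3+cos(3x)/3²+C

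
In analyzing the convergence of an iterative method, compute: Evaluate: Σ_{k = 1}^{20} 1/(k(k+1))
Partial fractions: 1/(k(k + 1)) = 1/k - 1/(k + 1)
Telescoping sum: 1(1 - 1/21) = 1·20/21

Answer: 20/21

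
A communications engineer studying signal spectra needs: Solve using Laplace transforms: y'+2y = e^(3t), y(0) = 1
Take L: sY - 1+2Y = 1/(s-3)
Y(s+2) = 1/(s-3)+1
Y = 1/((s-3)(s+2))+1/(s+2)
Partial fractions: 1/((s-3)(s+2)) = (1/5)/(s-3) - (1/5)/(s+2)
So Y = (1/5)/(s-3)+(4/5)/(s+2)
Inverse Laplace transform (L^(-1){1/(s-3)} = e^(3t), L^(-1){1/(s+2)} = e^(-2t)):

Answer: y(t) = (1/5)·e^(3t)+(4/5)·e^(-2t)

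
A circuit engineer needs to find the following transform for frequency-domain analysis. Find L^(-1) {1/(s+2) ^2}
L^(-1){1/(s-a)^n}=t^(n-1)·e^(at)/(n-1)!
Here a=-2, n=2: t^1·e^(-2t)/1

Answer: t·e^(-2t)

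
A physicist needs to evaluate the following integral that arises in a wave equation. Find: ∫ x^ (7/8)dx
Power rule: ∫ x^(7/8) dx = x^(15/8)/(15/8) + C

Answer: (8/15)·x^(15/8) + C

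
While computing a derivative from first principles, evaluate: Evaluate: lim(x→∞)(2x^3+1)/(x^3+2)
Divide numerator and denominator by x^3:
lim (2+1/x^3)/(1+2/x^3)=2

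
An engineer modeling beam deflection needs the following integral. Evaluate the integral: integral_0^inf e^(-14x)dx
integral_0^inf e^(-14x) dx=[-1/14*e^(-14x)]_0^inf
=0 - (-1/14)=1/14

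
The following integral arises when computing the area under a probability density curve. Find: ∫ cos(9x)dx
Using substitution u = 9x: ∫ cos(u) du/9 = sin(u)/9+C

Answer: (1/9)sin(9x)+C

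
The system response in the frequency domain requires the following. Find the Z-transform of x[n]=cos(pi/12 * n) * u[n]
Z{cos(w0*n)*u[n]}=z(z - cos(w0))/(z^2-2z*cos(w0)+1)
With w0=pi/12: X(z)=z(z - cos(pi/12))/(z^2-2z*cos(pi/12)+1)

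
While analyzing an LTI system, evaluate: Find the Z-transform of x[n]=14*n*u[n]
Z{n*u[n]} = z/(z-1)^2
By linearity: Z{14*n*u[n]} = 14z/(z-1)^2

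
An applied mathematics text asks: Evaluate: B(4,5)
B(x,y) = Γ(x)Γ(y)/Γ(x+y) = (x-1)!(y-1)!/(x+y-1)!
B(4,5) = 3!·4!/8! = 1/280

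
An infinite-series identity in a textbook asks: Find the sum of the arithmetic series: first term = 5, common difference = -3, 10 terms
Last term: a_n = 5 + (10 - 1)·-3 = -22
Sum = n(a_1 + a_n)/2 = 10(5 + (-22))/2 = -85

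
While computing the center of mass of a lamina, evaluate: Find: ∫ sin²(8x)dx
Using identity sin²(u) = (1 - cos(2u))/2:
∫ (1 - cos(16x))/2 dx = x/2 - sin(16x)/32 + C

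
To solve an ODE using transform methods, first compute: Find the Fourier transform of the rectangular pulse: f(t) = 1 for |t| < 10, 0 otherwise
F(omega) = integral from -10 to 10 of e^(-j * omega * t) dt
= 2 * sin(10 * omega)/omega = 20 * sinc(10 * omega/pi)

Answer: 2 * sin(10 * omega)/omega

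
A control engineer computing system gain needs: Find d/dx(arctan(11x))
d/dx[arctan(u)] = u'/(1 + u²), u = 11x, u' = 11

Answer: 11/(1 + 121x²)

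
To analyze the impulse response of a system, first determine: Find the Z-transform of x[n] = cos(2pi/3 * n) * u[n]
Z{cos(w0*n)*u[n]}=z(z - cos(w0))/(z^2 - 2z*cos(w0) + 1)
With w0=2pi/3: X(z)=z(z - cos(2pi/3))/(z^2 - 2z*cos(2pi/3) + 1)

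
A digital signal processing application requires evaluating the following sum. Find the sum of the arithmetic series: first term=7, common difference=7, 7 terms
Last term: a_n = 7+(7-1)·7 = 49
Sum = n(a_1+a_n)/2 = 7(7+49)/2 = 196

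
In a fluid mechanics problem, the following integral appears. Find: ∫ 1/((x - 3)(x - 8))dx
Partial fractions: 1/((x-3)(x-8)) = A/(x-3) + B/(x-8)
A = -1/5, B = 1/5
∫ [-1/5· 1/(x-3) + 1/5· 1/(x-8)] dx
= (1/5)[ln|x-8| - ln|x-3|] + C

Answer: (1/5)·ln|(x-8)/(x-3)| + C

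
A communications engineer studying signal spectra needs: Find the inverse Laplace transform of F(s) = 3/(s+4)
L^(-1){3/(s-a)} = c·e^(at)
Here a = -4, c = 3

Answer: 3e^(-4t)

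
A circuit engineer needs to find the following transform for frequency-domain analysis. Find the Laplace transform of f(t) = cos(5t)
L{cos(wt)} = s/(s² + w²)
L{cos(5t)} = s/(s² + 25)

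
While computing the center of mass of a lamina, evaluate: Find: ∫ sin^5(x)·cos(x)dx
Let u = sin(x), du = cos(x) dx
∫ u^5 du = u^6/6 + C

Answer: sin^6(x)/6 + C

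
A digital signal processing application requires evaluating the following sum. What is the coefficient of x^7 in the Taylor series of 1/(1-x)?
1/(1-x) = Σ x^n for |x|<1
All coefficients are 1

Answer: 1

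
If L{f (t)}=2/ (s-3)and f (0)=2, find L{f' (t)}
L{f'(t)} = s·F(s) - f(0) = 2s/(s-3)-2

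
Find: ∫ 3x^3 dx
Using power rule: ∫ 3x^3 dx = 3/4 x^4+C = (3/4)x^4+C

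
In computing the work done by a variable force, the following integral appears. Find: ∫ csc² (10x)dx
Since d/dx[-cot(10x)] = 10csc²(10x), integral = -cot(10x)/10+C

Answer: (-1/10)cot(10x)+C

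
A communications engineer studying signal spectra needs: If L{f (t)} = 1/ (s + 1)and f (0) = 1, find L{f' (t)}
L{f'(t)} = s·F(s) - f(0) = s/(s+1)-1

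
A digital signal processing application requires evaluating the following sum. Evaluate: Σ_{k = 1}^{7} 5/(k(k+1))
Partial fractions: 5/(k(k + 1))=5/k - 5/(k + 1)
Telescoping sum: 5(1 - 1/8)=5·7/8

Answer: 35/8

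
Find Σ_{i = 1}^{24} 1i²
=1·n(n+1)(2n+1)/6=1·24·25·49/6=4900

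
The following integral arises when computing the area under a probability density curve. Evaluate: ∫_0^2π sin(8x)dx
Antiderivative: -cos(8x)/8
Evaluate at bounds: [-cos(8·2π)/8] - [-cos(8·0)/8]
= (-(1)+(1))/8 = 0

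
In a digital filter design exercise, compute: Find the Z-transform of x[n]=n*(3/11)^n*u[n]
Using the property Z{n*a^n*u[n]}=az/(z-a)^2
With a=3/11: X(z)=(3/11)z/(z - 3/11)^2, |z| > 3/11

Answer: (3/11)z/(z - 3/11)^2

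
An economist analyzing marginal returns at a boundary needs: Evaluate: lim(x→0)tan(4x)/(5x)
tan(u) ≈ u for small u:
tan(4x)/(5x) ≈ 4x/(5x)=4/5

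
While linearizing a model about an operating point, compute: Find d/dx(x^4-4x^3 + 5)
Power rule: d/dx(ax^n)=n·a·x^(n-1)
Term by term: 4·x^3 - 12·x^2

Answer: 4x^3 - 12x^2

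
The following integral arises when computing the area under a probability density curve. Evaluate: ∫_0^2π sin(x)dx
Antiderivative: -cos(x)
Evaluate at bounds: [-cos(1·2π)/1] - [-cos(1·0)/1]
=(-(1) + (1))/1=0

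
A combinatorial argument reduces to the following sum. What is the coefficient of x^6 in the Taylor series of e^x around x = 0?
Taylor series of e^x = Σ x^n/n!
Coefficient of x^6 = 1/6! = 1/720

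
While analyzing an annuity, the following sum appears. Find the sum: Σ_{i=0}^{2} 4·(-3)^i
Geometric series: S = a(1 - r^n)/(1 - r)
a = 4, r = -3, n = 3
S = 4(1 + 27)/4 = 28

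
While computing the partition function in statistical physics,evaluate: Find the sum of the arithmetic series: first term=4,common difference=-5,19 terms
Last term: a_n = 4 + (19 - 1)·-5 = -86
Sum = n(a_1 + a_n)/2 = 19(4 + (-86))/2 = -779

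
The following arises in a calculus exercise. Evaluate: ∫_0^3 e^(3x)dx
Antiderivative: (1/3)e^(3x)
Evaluate: (1/3)(e^9 - 1)

Answer: (e^9 - 1)/3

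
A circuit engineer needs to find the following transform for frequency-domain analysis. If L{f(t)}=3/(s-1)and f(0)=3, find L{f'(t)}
L{f'(t)} = s·F(s) - f(0) = 3s/(s-1)-3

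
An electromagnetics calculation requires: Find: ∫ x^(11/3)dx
Power rule: ∫ x^(11/3) dx = x^(14/3)/(14/3)+C

Answer: (3/14)·x^(14/3)+C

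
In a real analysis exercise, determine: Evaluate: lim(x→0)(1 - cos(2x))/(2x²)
Using 1-cos(u) ≈ u²/2 for small u:
(1-cos(2x)) ≈ (2x)²/2=4x²/2
So limit=4/(2·2)=1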